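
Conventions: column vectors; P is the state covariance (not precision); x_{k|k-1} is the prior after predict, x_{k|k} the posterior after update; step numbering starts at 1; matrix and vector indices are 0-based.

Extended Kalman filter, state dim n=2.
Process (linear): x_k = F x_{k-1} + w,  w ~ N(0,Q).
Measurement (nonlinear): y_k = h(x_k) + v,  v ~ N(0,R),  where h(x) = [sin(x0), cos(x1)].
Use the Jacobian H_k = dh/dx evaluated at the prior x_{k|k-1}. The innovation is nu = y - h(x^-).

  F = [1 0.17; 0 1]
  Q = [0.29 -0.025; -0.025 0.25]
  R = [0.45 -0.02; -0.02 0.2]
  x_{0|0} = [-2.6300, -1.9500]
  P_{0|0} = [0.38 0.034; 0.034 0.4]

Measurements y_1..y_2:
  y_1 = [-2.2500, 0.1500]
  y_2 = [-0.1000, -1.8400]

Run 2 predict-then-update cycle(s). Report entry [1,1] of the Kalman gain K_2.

step 1: x^-=[-2.9615, -1.9500]  P^-=[0.6931 0.0770; 0.0770 0.6500]  H_jac=[-0.9838 0.0000; 0.0000 0.9290]  S=[1.1209 -0.0904; -0.0904 0.7609]  K=[-0.6066 0.0220; -0.0036 0.7931]  nu=[-2.0709, 0.5202]  x^+=[-1.6939, -1.5299]  P^+=[0.2779 0.0178; 0.0178 0.1708]
step 2: x^-=[-1.9540, -1.5299]  P^-=[0.5789 0.0218; 0.0218 0.4208]  H_jac=[-0.3739 0.0000; 0.0000 0.9992]  S=[0.5309 -0.0282; -0.0282 0.6201]  K=[-0.4068 0.0167; 0.0206 0.6790]  nu=[0.8275, -1.8809]  x^+=[-2.3220, -2.7899]  P^+=[0.4905 0.0115; 0.0115 0.1355]

K[1,1] = 0.6790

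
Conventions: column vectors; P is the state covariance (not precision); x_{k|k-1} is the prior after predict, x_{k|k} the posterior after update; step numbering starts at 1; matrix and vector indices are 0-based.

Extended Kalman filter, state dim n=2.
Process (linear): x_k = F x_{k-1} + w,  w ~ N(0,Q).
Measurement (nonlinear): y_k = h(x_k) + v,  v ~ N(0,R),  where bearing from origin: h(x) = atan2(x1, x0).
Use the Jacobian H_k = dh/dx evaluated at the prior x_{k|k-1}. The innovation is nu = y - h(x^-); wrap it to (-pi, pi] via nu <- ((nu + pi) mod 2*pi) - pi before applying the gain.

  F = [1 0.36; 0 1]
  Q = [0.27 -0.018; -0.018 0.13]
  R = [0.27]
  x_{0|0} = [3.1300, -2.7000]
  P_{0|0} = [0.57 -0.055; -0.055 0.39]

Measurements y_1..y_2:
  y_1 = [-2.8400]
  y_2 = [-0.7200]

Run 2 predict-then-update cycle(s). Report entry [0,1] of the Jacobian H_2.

step 1: x^-=[2.1580, -2.7000]  P^-=[0.8509 0.0674; 0.0674 0.5200]  H_jac=[0.2260 0.1806]  S=[0.3359]  K=[0.6087; 0.3249]  nu=[-1.9435]  x^+=[0.9750, -3.3315]  P^+=[0.7265 0.0010; 0.0010 0.4845]
step 2: x^-=[-0.2244, -3.3315]  P^-=[1.0599 0.1574; 0.1574 0.6145]  H_jac=[0.2988 -0.0201]  S=[0.3630]  K=[0.8638; 0.0955]  nu=[0.9180]  x^+=[0.5686, -3.2439]  P^+=[0.7891 0.1274; 0.1274 0.6112]

H_jac[0,1] = -0.0201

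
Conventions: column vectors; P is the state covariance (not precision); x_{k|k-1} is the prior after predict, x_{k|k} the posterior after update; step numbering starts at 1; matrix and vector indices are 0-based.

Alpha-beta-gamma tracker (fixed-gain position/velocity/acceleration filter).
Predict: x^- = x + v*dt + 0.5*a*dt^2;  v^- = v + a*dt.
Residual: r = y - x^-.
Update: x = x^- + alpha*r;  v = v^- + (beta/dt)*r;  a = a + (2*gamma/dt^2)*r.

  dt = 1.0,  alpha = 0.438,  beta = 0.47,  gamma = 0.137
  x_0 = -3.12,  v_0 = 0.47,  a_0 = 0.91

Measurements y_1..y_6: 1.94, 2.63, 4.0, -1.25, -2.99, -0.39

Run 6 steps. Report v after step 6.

step 1: x_pred=-2.1950  r=4.1350  x^+=-0.3839  v^+=3.3234  a^+=2.0430
step 2: x_pred=3.9611  r=-1.3311  x^+=3.3781  v^+=4.7408  a^+=1.6783
step 3: x_pred=8.9580  r=-4.9580  x^+=6.7864  v^+=4.0888  a^+=0.3198
step 4: x_pred=11.0351  r=-12.2851  x^+=5.6542  v^+=-1.3654  a^+=-3.0464
step 5: x_pred=2.7657  r=-5.7557  x^+=0.2447  v^+=-7.1169  a^+=-4.6234
step 6: x_pred=-9.1839  r=8.7939  x^+=-5.3322  v^+=-7.6072  a^+=-2.2139

v_post = -7.6072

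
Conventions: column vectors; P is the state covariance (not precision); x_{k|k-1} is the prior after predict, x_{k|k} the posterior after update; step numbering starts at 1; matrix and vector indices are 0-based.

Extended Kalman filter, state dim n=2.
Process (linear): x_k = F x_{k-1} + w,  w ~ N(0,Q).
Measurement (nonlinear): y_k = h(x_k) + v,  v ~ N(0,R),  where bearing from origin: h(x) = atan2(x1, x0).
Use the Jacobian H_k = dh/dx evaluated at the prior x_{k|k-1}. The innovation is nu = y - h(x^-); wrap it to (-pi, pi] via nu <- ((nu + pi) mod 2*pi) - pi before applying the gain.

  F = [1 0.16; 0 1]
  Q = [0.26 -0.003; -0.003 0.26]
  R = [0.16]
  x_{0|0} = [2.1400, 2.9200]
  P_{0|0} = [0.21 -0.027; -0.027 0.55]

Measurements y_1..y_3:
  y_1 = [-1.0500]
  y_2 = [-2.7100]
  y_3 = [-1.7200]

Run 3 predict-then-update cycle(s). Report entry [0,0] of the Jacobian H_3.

H_jac[0,0] = -0.1241

step 1: x^-=[2.6072, 2.9200]  P^-=[0.4754 0.0580; 0.0580 0.8100]  H_jac=[-0.1906 0.1701]  S=[0.1969]  K=[-0.4099; 0.6436]  nu=[-1.8919]  x^+=[3.3827, 1.7023]  P^+=[0.4424 0.1100; 0.1100 0.7284]
step 2: x^-=[3.6551, 1.7023]  P^-=[0.7562 0.2235; 0.2235 0.9884]  H_jac=[-0.1047 0.2248]  S=[0.2077]  K=[-0.1393; 0.9571]  nu=[3.1373]  x^+=[3.2181, 4.7050]  P^+=[0.7522 0.2512; 0.2512 0.7981]
step 3: x^-=[3.9709, 4.7050]  P^-=[1.1130 0.3759; 0.3759 1.0581]  H_jac=[-0.1241 0.1048]  S=[0.1790]  K=[-0.5518; 0.3586]  nu=[-2.5898]  x^+=[5.4001, 3.7763]  P^+=[1.0585 0.4113; 0.4113 1.0351]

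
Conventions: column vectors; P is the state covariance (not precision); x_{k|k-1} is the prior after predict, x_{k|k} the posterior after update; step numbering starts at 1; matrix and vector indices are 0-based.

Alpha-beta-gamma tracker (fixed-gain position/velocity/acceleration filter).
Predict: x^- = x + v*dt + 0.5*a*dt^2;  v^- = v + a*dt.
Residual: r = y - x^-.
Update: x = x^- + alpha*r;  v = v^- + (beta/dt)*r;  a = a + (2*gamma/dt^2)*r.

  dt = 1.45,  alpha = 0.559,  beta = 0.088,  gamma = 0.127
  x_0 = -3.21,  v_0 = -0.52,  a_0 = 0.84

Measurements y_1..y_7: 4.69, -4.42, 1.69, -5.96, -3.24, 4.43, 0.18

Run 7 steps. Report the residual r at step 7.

step 1: x_pred=-3.0810  r=7.7710  x^+=1.2630  v^+=1.1696  a^+=1.7788
step 2: x_pred=4.8289  r=-9.2489  x^+=-0.3412  v^+=3.1876  a^+=0.6614
step 3: x_pred=4.9761  r=-3.2861  x^+=3.1392  v^+=3.9472  a^+=0.2645
step 4: x_pred=9.1407  r=-15.1007  x^+=0.6994  v^+=3.4142  a^+=-1.5598
step 5: x_pred=4.0103  r=-7.2503  x^+=-0.0426  v^+=0.7125  a^+=-2.4357
step 6: x_pred=-1.5701  r=6.0001  x^+=1.7840  v^+=-2.4552  a^+=-1.7109
step 7: x_pred=-3.5746  r=3.7546  x^+=-1.4758  v^+=-4.7081  a^+=-1.2573

resid = 3.7546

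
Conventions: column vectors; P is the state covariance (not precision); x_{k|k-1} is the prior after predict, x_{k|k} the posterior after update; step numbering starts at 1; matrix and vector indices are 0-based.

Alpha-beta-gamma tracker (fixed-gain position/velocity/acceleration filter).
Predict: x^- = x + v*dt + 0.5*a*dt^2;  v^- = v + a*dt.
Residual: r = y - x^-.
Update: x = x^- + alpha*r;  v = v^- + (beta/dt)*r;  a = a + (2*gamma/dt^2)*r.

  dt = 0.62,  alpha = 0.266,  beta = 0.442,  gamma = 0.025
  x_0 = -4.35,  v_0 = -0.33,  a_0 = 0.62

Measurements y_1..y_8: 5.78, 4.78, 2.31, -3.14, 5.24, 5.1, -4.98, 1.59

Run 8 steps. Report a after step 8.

step 1: x_pred=-4.4354  r=10.2154  x^+=-1.7181  v^+=7.3370  a^+=1.9488
step 2: x_pred=3.2054  r=1.5746  x^+=3.6242  v^+=9.6678  a^+=2.1536
step 3: x_pred=10.0322  r=-7.7222  x^+=7.9781  v^+=5.4978  a^+=1.1491
step 4: x_pred=11.6076  r=-14.7476  x^+=7.6847  v^+=-4.3033  a^+=-0.7691
step 5: x_pred=4.8689  r=0.3711  x^+=4.9676  v^+=-4.5156  a^+=-0.7209
step 6: x_pred=2.0294  r=3.0706  x^+=2.8462  v^+=-2.7735  a^+=-0.3215
step 7: x_pred=1.0648  r=-6.0448  x^+=-0.5431  v^+=-7.2821  a^+=-1.1077
step 8: x_pred=-5.2709  r=6.8609  x^+=-3.4459  v^+=-3.0778  a^+=-0.2153

a_post = -0.2153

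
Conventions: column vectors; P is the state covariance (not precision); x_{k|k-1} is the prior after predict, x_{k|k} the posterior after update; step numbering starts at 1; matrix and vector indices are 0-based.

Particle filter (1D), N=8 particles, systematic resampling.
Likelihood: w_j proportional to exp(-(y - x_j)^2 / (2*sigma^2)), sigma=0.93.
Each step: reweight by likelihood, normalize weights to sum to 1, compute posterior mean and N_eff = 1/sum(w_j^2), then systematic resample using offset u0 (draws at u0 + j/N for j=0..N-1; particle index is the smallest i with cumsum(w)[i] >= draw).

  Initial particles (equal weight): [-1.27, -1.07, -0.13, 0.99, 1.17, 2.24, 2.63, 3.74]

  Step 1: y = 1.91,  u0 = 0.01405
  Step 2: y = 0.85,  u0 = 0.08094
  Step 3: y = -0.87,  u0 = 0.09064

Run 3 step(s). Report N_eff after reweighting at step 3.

step 1: w=[0.0009, 0.0018, 0.0276, 0.1878, 0.2232, 0.2876, 0.2270, 0.0442]  mean=1.8468  Neff=4.5044  idx=[2, 3, 4, 4, 5, 5, 6, 6]
step 2: w=[0.1298, 0.2236, 0.2131, 0.2131, 0.0740, 0.0740, 0.0362, 0.0362]  mean=1.2251  Neff=5.8399  idx=[0, 1, 1, 2, 3, 3, 4, 6]
step 3: w=[0.5717, 0.1062, 0.1062, 0.0708, 0.0708, 0.0708, 0.0029, 0.0007]  mean=0.3926  Neff=2.7438  idx=[0, 0, 0, 0, 1, 2, 3, 5]

N_eff = 2.7438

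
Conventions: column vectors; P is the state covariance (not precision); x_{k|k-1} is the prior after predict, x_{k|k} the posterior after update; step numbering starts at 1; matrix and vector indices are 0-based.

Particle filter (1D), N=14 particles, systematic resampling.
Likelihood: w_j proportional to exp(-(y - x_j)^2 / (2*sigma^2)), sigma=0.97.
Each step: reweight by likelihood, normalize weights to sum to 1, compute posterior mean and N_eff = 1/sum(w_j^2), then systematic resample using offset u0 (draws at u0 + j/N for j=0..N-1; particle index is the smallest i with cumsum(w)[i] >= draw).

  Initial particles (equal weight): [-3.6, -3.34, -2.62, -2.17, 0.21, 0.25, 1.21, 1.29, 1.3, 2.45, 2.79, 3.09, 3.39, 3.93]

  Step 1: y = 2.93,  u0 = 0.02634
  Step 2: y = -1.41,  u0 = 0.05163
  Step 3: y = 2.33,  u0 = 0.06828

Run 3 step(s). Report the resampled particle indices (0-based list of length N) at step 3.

resampled_idx = [1, 2, 3, 4, 5, 6, 7, 8, 9, 10, 11, 12, 13, 13]

step 1: w=[0.0000, 0.0000, 0.0000, 0.0000, 0.0039, 0.0043, 0.0409, 0.0472, 0.0480, 0.1743, 0.1950, 0.1944, 0.1761, 0.1158]  mean=2.7988  Neff=6.3742  idx=[6, 8, 9, 9, 9, 10, 10, 11, 11, 11, 12, 12, 12, 13]
step 2: w=[0.5475, 0.4243, 0.0077, 0.0077, 0.0077, 0.0018, 0.0018, 0.0004, 0.0004, 0.0004, 0.0001, 0.0001, 0.0001, 0.0000]  mean=1.2855  Neff=2.0834  idx=[0, 0, 0, 0, 0, 0, 0, 1, 1, 1, 1, 1, 1, 3]
step 3: w=[0.0642, 0.0642, 0.0642, 0.0642, 0.0642, 0.0642, 0.0642, 0.0711, 0.0711, 0.0711, 0.0711, 0.0711, 0.0711, 0.1240]  mean=1.4022  Neff=13.4112  idx=[1, 2, 3, 4, 5, 6, 7, 8, 9, 10, 11, 12, 13, 13]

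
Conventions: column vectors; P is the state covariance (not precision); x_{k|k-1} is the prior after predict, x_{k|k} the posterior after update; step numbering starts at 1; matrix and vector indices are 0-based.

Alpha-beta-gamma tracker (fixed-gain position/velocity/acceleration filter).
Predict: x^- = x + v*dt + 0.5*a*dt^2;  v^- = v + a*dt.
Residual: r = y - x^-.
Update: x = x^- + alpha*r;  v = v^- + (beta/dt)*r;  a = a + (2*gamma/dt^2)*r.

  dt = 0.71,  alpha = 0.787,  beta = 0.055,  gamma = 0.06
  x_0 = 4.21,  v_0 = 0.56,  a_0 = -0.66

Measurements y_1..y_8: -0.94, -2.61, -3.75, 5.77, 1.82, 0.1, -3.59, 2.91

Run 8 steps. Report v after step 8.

step 1: x_pred=4.4412  r=-5.3812  x^+=0.2062  v^+=-0.3255  a^+=-1.9410
step 2: x_pred=-0.5141  r=-2.0959  x^+=-2.1636  v^+=-1.8659  a^+=-2.4399
step 3: x_pred=-4.1034  r=0.3534  x^+=-3.8253  v^+=-3.5709  a^+=-2.3558
step 4: x_pred=-6.9544  r=12.7244  x^+=3.0597  v^+=-4.2578  a^+=0.6732
step 5: x_pred=0.2063  r=1.6137  x^+=1.4763  v^+=-3.6548  a^+=1.0573
step 6: x_pred=-0.8521  r=0.9521  x^+=-0.1028  v^+=-2.8304  a^+=1.2840
step 7: x_pred=-1.7887  r=-1.8013  x^+=-3.2063  v^+=-2.0583  a^+=0.8552
step 8: x_pred=-4.4521  r=7.3621  x^+=1.3419  v^+=-0.8808  a^+=2.6078

v_post = -0.8808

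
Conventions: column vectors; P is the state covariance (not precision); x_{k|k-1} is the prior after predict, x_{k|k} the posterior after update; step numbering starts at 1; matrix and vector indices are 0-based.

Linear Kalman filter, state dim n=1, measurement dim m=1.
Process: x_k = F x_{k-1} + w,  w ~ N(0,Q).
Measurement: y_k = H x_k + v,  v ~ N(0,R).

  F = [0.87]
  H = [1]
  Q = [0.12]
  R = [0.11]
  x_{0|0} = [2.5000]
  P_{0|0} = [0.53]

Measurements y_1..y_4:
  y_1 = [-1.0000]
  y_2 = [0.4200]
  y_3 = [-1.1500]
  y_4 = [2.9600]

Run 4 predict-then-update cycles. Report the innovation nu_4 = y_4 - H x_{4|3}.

innov = [3.5350]

step 1: x^-=[2.1750]  P^-=[0.5212]  S=[0.6312]  K=[0.8257]  nu=[-3.1750]  x^+=[-0.4467]  P^+=[0.0908]
step 2: x^-=[-0.3886]  P^-=[0.1887]  S=[0.2987]  K=[0.6318]  nu=[0.8086]  x^+=[0.1223]  P^+=[0.0695]
step 3: x^-=[0.1064]  P^-=[0.1726]  S=[0.2826]  K=[0.6108]  nu=[-1.2564]  x^+=[-0.6610]  P^+=[0.0672]
step 4: x^-=[-0.5750]  P^-=[0.1709]  S=[0.2809]  K=[0.6083]  nu=[3.5350]  x^+=[1.5754]  P^+=[0.0669]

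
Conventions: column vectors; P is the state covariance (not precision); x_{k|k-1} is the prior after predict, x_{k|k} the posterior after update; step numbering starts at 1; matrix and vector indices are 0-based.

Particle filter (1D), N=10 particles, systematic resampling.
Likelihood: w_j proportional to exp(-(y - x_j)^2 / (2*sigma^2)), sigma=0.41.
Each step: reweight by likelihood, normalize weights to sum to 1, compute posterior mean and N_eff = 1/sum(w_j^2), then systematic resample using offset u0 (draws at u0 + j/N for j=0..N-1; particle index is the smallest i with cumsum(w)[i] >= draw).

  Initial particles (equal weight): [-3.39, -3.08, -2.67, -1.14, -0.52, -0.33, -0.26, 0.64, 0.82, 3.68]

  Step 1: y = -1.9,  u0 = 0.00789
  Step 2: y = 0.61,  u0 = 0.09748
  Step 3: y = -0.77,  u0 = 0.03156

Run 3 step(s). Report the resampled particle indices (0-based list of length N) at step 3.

step 1: w=[0.0036, 0.0427, 0.4602, 0.4816, 0.0093, 0.0018, 0.0009, 0.0000, 0.0000, 0.0000]  mean=-1.9270  Neff=2.2443  idx=[1, 2, 2, 2, 2, 3, 3, 3, 3, 3]
step 2: w=[0.0000, 0.0000, 0.0000, 0.0000, 0.0000, 0.2000, 0.2000, 0.2000, 0.2000, 0.2000]  mean=-1.1400  Neff=5.0000  idx=[5, 5, 6, 6, 7, 7, 8, 8, 9, 9]
step 3: w=[0.1000, 0.1000, 0.1000, 0.1000, 0.1000, 0.1000, 0.1000, 0.1000, 0.1000, 0.1000]  mean=-1.1400  Neff=10.0000  idx=[0, 1, 2, 3, 4, 5, 6, 7, 8, 9]

resampled_idx = [0, 1, 2, 3, 4, 5, 6, 7, 8, 9]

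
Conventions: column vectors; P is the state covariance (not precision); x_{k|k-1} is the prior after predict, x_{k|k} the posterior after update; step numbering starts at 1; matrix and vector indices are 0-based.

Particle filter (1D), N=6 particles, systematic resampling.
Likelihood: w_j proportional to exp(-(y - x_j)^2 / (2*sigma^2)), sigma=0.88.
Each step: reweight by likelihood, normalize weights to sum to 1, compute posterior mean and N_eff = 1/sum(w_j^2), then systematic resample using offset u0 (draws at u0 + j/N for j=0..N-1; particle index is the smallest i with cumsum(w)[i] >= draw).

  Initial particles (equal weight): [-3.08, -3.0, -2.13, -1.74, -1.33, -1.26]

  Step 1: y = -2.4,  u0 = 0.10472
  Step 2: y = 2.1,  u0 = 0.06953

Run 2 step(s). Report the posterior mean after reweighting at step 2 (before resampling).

post_mean = -1.3540

step 1: w=[0.1786, 0.1909, 0.2297, 0.1818, 0.1150, 0.1040]  mean=-2.2124  Neff=5.6119  idx=[0, 1, 2, 3, 3, 5]
step 2: w=[0.0000, 0.0001, 0.0115, 0.0874, 0.0874, 0.8137]  mean=-1.3540  Neff=1.4760  idx=[3, 5, 5, 5, 5, 5]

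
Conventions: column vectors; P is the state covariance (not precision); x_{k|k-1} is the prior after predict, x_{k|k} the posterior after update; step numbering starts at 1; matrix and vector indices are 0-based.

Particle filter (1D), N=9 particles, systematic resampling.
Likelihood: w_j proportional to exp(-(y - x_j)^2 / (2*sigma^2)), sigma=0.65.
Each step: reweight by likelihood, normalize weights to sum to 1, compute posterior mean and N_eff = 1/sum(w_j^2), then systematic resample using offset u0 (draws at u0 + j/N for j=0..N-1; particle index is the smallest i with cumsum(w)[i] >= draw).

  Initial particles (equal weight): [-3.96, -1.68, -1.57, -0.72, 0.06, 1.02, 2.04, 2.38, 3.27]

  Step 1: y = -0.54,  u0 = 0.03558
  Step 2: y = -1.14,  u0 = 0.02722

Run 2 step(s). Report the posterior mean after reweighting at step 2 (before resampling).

step 1: w=[0.0000, 0.0989, 0.1312, 0.4431, 0.3007, 0.0258, 0.0002, 0.0000, 0.0000]  mean=-0.6464  Neff=3.1800  idx=[1, 2, 3, 3, 3, 3, 4, 4, 4]
step 2: w=[0.1335, 0.1515, 0.1530, 0.1530, 0.1530, 0.1530, 0.0343, 0.0343, 0.0343]  mean=-0.8967  Neff=7.2480  idx=[0, 1, 1, 2, 3, 3, 4, 5, 6]

post_mean = -0.8967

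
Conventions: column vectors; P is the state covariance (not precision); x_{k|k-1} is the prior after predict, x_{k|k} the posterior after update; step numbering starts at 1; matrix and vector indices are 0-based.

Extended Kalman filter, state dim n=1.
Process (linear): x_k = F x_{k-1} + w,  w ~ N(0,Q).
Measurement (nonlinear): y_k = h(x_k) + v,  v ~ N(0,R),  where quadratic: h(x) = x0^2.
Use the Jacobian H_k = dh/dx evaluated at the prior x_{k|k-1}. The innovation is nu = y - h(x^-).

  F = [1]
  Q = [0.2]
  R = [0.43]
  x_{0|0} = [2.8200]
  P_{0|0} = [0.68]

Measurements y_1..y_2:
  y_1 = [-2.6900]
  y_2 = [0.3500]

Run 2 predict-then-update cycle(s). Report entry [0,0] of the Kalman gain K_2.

K[0,0] = 0.3365

step 1: x^-=[2.8200]  P^-=[0.8800]  H_jac=[5.6400]  S=[28.4224]  K=[0.1746]  nu=[-10.6424]  x^+=[0.9616]  P^+=[0.0133]
step 2: x^-=[0.9616]  P^-=[0.2133]  H_jac=[1.9232]  S=[1.2190]  K=[0.3365]  nu=[-0.5747]  x^+=[0.7682]  P^+=[0.0752]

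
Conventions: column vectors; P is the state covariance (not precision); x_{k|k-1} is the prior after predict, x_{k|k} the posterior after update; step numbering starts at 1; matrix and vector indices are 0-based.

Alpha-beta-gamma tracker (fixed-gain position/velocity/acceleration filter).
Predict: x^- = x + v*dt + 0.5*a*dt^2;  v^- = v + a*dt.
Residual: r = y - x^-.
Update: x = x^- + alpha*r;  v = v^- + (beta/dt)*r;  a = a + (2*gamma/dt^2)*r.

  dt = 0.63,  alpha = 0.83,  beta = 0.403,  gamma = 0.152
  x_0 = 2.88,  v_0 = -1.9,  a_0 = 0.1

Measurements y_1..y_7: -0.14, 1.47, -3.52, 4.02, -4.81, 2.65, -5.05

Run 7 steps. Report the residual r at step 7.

step 1: x_pred=1.7028  r=-1.8428  x^+=0.1733  v^+=-3.0158  a^+=-1.3115
step 2: x_pred=-1.9870  r=3.4570  x^+=0.8823  v^+=-1.6307  a^+=1.3363
step 3: x_pred=0.1202  r=-3.6402  x^+=-2.9012  v^+=-3.1174  a^+=-1.4518
step 4: x_pred=-5.1532  r=9.1732  x^+=2.4605  v^+=1.8359  a^+=5.5743
step 5: x_pred=4.7234  r=-9.5334  x^+=-3.1893  v^+=-0.7506  a^+=-1.7277
step 6: x_pred=-4.0051  r=6.6551  x^+=1.5186  v^+=2.4181  a^+=3.3697
step 7: x_pred=3.7107  r=-8.7607  x^+=-3.5607  v^+=-1.0631  a^+=-3.3405

resid = -8.7607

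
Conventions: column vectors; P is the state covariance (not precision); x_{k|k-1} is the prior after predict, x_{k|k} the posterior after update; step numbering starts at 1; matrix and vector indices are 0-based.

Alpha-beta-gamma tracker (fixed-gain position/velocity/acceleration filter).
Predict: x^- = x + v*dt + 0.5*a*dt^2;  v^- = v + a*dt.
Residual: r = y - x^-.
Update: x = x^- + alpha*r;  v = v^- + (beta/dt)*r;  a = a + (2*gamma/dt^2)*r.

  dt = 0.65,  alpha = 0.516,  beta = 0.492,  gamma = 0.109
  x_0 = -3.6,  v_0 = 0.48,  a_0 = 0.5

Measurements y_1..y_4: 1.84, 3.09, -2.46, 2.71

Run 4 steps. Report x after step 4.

x_post = 2.6556

step 1: x_pred=-3.1824  r=5.0224  x^+=-0.5908  v^+=4.6066  a^+=3.0914
step 2: x_pred=3.0565  r=0.0335  x^+=3.0738  v^+=6.6413  a^+=3.1087
step 3: x_pred=8.0474  r=-10.5074  x^+=2.6256  v^+=0.7087  a^+=-2.3128
step 4: x_pred=2.5977  r=0.1123  x^+=2.6556  v^+=-0.7096  a^+=-2.2549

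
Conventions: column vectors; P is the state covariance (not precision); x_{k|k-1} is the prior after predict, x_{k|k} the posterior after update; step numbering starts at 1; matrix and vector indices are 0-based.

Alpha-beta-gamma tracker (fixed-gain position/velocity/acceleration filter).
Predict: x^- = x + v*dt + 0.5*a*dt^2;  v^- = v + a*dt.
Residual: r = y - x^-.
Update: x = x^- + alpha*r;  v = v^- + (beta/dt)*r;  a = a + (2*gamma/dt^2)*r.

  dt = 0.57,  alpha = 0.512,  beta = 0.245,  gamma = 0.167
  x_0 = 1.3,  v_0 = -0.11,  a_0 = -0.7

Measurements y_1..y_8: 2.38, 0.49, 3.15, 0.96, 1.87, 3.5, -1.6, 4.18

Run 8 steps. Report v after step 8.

step 1: x_pred=1.1236  r=1.2564  x^+=1.7669  v^+=0.0310  a^+=0.5916
step 2: x_pred=1.8807  r=-1.3907  x^+=1.1686  v^+=-0.2295  a^+=-0.8380
step 3: x_pred=0.9017  r=2.2483  x^+=2.0528  v^+=0.2592  a^+=1.4733
step 4: x_pred=2.4399  r=-1.4799  x^+=1.6822  v^+=0.4629  a^+=-0.0481
step 5: x_pred=1.9382  r=-0.0682  x^+=1.9033  v^+=0.4061  a^+=-0.1182
step 6: x_pred=2.1156  r=1.3844  x^+=2.8244  v^+=0.9338  a^+=1.3050
step 7: x_pred=3.5687  r=-5.1687  x^+=0.9223  v^+=-0.5440  a^+=-4.0085
step 8: x_pred=-0.0389  r=4.2189  x^+=2.1212  v^+=-1.0154  a^+=0.3287

v_post = -1.0154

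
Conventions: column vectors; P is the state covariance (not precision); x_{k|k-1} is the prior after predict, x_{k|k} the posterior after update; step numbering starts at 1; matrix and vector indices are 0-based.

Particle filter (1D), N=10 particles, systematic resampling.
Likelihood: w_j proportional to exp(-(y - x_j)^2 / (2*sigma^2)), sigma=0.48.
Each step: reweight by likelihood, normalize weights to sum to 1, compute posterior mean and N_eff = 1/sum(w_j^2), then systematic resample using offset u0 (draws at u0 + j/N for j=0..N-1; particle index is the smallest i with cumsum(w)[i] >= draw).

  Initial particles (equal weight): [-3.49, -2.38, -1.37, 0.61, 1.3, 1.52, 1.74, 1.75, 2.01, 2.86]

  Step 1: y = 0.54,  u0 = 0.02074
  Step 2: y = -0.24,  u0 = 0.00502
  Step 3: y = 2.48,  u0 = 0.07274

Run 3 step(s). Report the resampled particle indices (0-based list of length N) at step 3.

resampled_idx = [0, 1, 2, 3, 4, 5, 6, 7, 8, 9]

step 1: w=[0.0000, 0.0000, 0.0002, 0.6620, 0.1910, 0.0832, 0.0294, 0.0279, 0.0062, 0.0000]  mean=0.8907  Neff=2.0688  idx=[3, 3, 3, 3, 3, 3, 3, 4, 4, 5]
step 2: w=[0.1416, 0.1416, 0.1416, 0.1416, 0.1416, 0.1416, 0.1416, 0.0040, 0.0040, 0.0008]  mean=0.6162  Neff=7.1221  idx=[0, 0, 1, 2, 2, 3, 4, 4, 5, 6]
step 3: w=[0.1000, 0.1000, 0.1000, 0.1000, 0.1000, 0.1000, 0.1000, 0.1000, 0.1000, 0.1000]  mean=0.6100  Neff=10.0000  idx=[0, 1, 2, 3, 4, 5, 6, 7, 8, 9]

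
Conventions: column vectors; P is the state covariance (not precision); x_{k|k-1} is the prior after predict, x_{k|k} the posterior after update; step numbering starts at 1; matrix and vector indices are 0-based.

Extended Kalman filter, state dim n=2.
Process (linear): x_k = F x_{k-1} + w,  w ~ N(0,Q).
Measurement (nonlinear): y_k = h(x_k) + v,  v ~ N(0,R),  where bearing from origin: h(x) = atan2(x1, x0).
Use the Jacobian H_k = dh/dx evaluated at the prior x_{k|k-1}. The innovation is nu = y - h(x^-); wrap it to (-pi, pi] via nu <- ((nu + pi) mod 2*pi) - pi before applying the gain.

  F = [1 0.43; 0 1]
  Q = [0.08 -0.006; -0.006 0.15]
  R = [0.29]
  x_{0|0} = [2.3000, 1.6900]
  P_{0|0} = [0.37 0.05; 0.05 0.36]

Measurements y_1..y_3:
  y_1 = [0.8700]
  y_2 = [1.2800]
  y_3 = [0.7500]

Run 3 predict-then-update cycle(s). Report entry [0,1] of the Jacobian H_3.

step 1: x^-=[3.0267, 1.6900]  P^-=[0.5596 0.1988; 0.1988 0.5100]  H_jac=[-0.1406 0.2519]  S=[0.3193]  K=[-0.0896; 0.3147]  nu=[0.3608]  x^+=[2.9944, 1.8035]  P^+=[0.5570 0.2078; 0.2078 0.4784]
step 2: x^-=[3.7699, 1.8035]  P^-=[0.9042 0.4075; 0.4075 0.6284]  H_jac=[-0.1033 0.2159]  S=[0.3108]  K=[-0.0174; 0.3011]  nu=[0.8338]  x^+=[3.7554, 2.0546]  P^+=[0.9041 0.4091; 0.4091 0.6002]
step 3: x^-=[4.6388, 2.0546]  P^-=[1.4469 0.6612; 0.6612 0.7502]  H_jac=[-0.0798 0.1802]  S=[0.3046]  K=[0.0121; 0.2706]  nu=[0.3331]  x^+=[4.6429, 2.1447]  P^+=[1.4469 0.6602; 0.6602 0.7279]

H_jac[0,1] = 0.1802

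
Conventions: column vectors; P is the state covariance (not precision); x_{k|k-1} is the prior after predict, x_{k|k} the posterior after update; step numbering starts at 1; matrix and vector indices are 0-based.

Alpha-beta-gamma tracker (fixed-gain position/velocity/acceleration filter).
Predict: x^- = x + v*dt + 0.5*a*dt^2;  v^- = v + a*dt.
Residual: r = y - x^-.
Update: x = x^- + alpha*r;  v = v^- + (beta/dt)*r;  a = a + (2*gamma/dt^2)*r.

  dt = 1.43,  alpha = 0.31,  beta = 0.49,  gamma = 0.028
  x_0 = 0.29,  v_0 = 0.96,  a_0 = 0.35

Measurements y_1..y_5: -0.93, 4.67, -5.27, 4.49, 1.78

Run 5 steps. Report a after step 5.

step 1: x_pred=2.0207  r=-2.9507  x^+=1.1060  v^+=0.4494  a^+=0.2692
step 2: x_pred=2.0239  r=2.6461  x^+=2.8442  v^+=1.7411  a^+=0.3417
step 3: x_pred=5.6833  r=-10.9533  x^+=2.2878  v^+=-1.5236  a^+=0.0417
step 4: x_pred=0.1517  r=4.3383  x^+=1.4966  v^+=0.0226  a^+=0.1605
step 5: x_pred=1.6931  r=0.0869  x^+=1.7200  v^+=0.2819  a^+=0.1629

a_post = 0.1629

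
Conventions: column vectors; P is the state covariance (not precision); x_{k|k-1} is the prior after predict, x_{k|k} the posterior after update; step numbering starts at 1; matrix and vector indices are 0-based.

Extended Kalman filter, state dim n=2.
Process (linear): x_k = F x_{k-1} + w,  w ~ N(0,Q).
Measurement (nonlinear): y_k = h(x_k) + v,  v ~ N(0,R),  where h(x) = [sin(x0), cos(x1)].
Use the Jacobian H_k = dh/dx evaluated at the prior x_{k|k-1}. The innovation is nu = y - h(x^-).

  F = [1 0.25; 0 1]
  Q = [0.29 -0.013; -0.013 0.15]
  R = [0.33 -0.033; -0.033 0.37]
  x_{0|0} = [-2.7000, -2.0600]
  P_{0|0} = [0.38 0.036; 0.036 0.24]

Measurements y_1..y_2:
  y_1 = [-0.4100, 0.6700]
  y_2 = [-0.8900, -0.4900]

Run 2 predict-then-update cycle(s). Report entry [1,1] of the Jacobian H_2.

step 1: x^-=[-3.2150, -2.0600]  P^-=[0.7030 0.0830; 0.0830 0.3900]  H_jac=[-0.9973 0.0000; 0.0000 0.8827]  S=[1.0292 -0.1061; -0.1061 0.6739]  K=[-0.6810 0.0015; -0.0282 0.5064]  nu=[-0.4833, 1.1399]  x^+=[-2.8841, -1.4691]  P^+=[0.2254 0.0261; 0.0261 0.2133]
step 2: x^-=[-3.2514, -1.4691]  P^-=[0.5418 0.0664; 0.0664 0.3633]  H_jac=[-0.9940 0.0000; 0.0000 0.9948]  S=[0.8653 -0.0987; -0.0987 0.7296]  K=[-0.6216 0.0065; -0.0201 0.4927]  nu=[-0.9995, -0.5915]  x^+=[-2.6339, -1.7404]  P^+=[0.2066 0.0230; 0.0230 0.1839]

H_jac[1,1] = 0.9948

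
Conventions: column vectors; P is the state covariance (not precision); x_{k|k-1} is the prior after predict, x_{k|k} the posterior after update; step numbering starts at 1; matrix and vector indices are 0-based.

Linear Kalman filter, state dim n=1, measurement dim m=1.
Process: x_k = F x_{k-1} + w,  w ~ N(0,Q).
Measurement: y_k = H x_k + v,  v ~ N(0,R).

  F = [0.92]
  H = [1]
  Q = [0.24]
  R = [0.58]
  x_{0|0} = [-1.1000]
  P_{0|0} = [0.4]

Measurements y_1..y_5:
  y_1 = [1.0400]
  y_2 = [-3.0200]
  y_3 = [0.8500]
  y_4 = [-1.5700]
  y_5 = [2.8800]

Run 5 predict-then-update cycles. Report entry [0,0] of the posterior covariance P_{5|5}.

step 1: x^-=[-1.0120]  P^-=[0.5786]  S=[1.1586]  K=[0.4994]  nu=[2.0520]  x^+=[0.0127]  P^+=[0.2896]
step 2: x^-=[0.0117]  P^-=[0.4852]  S=[1.0652]  K=[0.4555]  nu=[-3.0317]  x^+=[-1.3692]  P^+=[0.2642]
step 3: x^-=[-1.2596]  P^-=[0.4636]  S=[1.0436]  K=[0.4442]  nu=[2.1096]  x^+=[-0.3225]  P^+=[0.2577]
step 4: x^-=[-0.2967]  P^-=[0.4581]  S=[1.0381]  K=[0.4413]  nu=[-1.2733]  x^+=[-0.8586]  P^+=[0.2559]
step 5: x^-=[-0.7899]  P^-=[0.4566]  S=[1.0366]  K=[0.4405]  nu=[3.6699]  x^+=[0.8267]  P^+=[0.2555]

P_post[0,0] = 0.2555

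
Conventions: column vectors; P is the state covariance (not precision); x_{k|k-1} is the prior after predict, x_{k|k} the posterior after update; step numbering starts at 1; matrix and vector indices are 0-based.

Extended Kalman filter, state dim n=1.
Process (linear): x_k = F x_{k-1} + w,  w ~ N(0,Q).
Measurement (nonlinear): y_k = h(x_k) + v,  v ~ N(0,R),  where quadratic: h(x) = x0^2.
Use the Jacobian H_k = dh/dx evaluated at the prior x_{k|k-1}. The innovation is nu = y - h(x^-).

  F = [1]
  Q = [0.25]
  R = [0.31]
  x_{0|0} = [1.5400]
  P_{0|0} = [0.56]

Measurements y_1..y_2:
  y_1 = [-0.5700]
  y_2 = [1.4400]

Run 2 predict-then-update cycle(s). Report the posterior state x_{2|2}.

step 1: x^-=[1.5400]  P^-=[0.8100]  H_jac=[3.0800]  S=[7.9940]  K=[0.3121]  nu=[-2.9416]  x^+=[0.6220]  P^+=[0.0314]
step 2: x^-=[0.6220]  P^-=[0.2814]  H_jac=[1.2439]  S=[0.7455]  K=[0.4696]  nu=[1.0532]  x^+=[1.1165]  P^+=[0.1170]

x_post = [1.1165]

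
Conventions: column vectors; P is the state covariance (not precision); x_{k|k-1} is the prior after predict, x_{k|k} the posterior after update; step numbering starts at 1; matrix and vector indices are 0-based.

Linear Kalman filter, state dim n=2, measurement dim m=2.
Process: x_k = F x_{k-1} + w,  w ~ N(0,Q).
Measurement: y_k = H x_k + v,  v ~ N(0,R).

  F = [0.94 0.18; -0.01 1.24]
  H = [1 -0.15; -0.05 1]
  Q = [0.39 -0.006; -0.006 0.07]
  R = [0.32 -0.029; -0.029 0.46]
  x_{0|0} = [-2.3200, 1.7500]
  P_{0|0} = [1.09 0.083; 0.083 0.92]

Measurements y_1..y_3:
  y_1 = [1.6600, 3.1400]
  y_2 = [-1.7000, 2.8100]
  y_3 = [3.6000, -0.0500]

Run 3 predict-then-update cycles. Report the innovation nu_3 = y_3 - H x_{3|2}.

step 1: x^-=[-1.8658, 2.1932]  P^-=[1.4110 0.2857; 0.2857 1.4826]  S=[1.6787 -0.0341; -0.0341 1.9176]  K=[0.8176 0.1267; 0.0533 0.7667]  nu=[3.8548, 0.8535]  x^+=[1.3941, 3.0530]  P^+=[0.2651 0.0478; 0.0478 0.3535]
step 2: x^-=[1.8599, 3.7717]  P^-=[0.6519 0.1261; 0.1261 0.6124]  S=[0.9479 -0.0264; -0.0264 1.0614]  K=[0.6707 0.1048; 0.0521 0.5723]  nu=[-2.9942, -0.8687]  x^+=[-0.2394, 3.1186]  P^+=[0.2175 0.0396; 0.0396 0.2637]
step 3: x^-=[0.3363, 3.8695]  P^-=[0.6042 0.0969; 0.0969 0.4746]  S=[0.9058 -0.0327; -0.0327 0.9264]  K=[0.6544 0.0952; 0.0468 0.5087]  nu=[3.8441, -3.9027]  x^+=[2.4806, 2.0642]  P^+=[0.2120 0.0354; 0.0354 0.2344]

innov = [3.8441, -3.9027]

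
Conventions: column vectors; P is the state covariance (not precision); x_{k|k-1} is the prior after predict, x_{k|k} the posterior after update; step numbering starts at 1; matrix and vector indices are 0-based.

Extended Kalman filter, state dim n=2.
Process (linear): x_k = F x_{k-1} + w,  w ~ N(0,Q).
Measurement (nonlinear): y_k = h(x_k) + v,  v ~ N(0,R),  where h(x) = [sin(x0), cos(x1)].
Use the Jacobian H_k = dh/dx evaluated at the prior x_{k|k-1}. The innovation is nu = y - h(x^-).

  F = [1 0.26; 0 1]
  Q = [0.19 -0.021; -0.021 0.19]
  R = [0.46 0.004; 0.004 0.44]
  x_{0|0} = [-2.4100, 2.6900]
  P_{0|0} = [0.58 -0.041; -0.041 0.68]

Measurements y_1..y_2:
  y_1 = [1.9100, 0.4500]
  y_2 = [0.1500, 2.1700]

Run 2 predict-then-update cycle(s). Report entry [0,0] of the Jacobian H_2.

H_jac[0,0] = -0.4358

step 1: x^-=[-1.7106, 2.6900]  P^-=[0.7946 0.1148; 0.1148 0.8700]  H_jac=[-0.1393 0.0000; 0.0000 -0.4364]  S=[0.4754 0.0110; 0.0110 0.6057]  K=[-0.2311 -0.0785; -0.0192 -0.6265]  nu=[2.9002, 1.3498]  x^+=[-2.4868, 1.7888]  P^+=[0.7651 0.0813; 0.0813 0.6318]
step 2: x^-=[-2.0217, 1.7888]  P^-=[1.0401 0.2246; 0.2246 0.8218]  H_jac=[-0.4358 0.0000; 0.0000 -0.9763]  S=[0.6576 0.0996; 0.0996 1.2234]  K=[-0.6705 -0.1247; -0.0502 -0.6518]  nu=[1.0500, 2.3863]  x^+=[-3.0232, 0.1808]  P^+=[0.7088 0.0589; 0.0589 0.2939]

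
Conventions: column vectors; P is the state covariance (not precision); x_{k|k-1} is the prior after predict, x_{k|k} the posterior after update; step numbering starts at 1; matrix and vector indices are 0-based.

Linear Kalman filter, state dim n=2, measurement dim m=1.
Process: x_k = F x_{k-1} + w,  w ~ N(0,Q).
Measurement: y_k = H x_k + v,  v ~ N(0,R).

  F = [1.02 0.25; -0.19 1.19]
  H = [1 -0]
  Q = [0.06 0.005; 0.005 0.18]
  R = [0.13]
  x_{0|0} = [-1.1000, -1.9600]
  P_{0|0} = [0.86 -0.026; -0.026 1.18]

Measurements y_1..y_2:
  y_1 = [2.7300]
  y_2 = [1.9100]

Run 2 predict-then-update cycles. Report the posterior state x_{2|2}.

x_post = [1.9075, -2.2237]

step 1: x^-=[-1.6120, -2.1234]  P^-=[1.0152 0.1591; 0.1591 1.8938]  S=[1.1452]  K=[0.8865; 0.1389]  nu=[4.3420]  x^+=[2.2371, -1.5204]  P^+=[0.1152 0.0181; 0.0181 1.8717]
step 2: x^-=[1.9018, -2.2343]  P^-=[0.3061 0.5606; 0.5606 2.8265]  S=[0.4361]  K=[0.7019; 1.2854]  nu=[0.0082]  x^+=[1.9075, -2.2237]  P^+=[0.0912 0.1671; 0.1671 2.1060]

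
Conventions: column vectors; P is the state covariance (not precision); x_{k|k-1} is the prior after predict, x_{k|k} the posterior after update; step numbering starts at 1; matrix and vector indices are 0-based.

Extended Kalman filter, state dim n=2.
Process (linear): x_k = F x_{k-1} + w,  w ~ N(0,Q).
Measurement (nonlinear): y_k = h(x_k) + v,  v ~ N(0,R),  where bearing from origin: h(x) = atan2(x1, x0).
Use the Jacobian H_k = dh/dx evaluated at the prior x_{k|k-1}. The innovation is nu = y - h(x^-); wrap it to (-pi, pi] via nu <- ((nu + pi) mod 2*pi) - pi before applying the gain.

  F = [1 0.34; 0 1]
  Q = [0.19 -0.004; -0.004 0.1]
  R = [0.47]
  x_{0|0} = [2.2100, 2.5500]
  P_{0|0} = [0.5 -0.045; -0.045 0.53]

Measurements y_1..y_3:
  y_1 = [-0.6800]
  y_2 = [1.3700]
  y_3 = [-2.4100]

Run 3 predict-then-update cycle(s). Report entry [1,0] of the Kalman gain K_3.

K[1,0] = 0.1667

step 1: x^-=[3.0770, 2.5500]  P^-=[0.7207 0.1312; 0.1312 0.6300]  H_jac=[-0.1597 0.1927]  S=[0.5037]  K=[-0.1783; 0.1994]  nu=[-1.3720]  x^+=[3.3216, 2.2764]  P^+=[0.7047 0.1491; 0.1491 0.6100]
step 2: x^-=[4.0956, 2.2764]  P^-=[1.0666 0.3525; 0.3525 0.7100]  H_jac=[-0.1037 0.1865]  S=[0.4925]  K=[-0.0910; 0.1947]  nu=[0.8627]  x^+=[4.0170, 2.4444]  P^+=[1.0625 0.3612; 0.3612 0.6913]
step 3: x^-=[4.8481, 2.4444]  P^-=[1.5780 0.5923; 0.5923 0.7913]  H_jac=[-0.0829 0.1645]  S=[0.4861]  K=[-0.0688; 0.1667]  nu=[-2.8770]  x^+=[5.0461, 1.9648]  P^+=[1.5757 0.5978; 0.5978 0.7778]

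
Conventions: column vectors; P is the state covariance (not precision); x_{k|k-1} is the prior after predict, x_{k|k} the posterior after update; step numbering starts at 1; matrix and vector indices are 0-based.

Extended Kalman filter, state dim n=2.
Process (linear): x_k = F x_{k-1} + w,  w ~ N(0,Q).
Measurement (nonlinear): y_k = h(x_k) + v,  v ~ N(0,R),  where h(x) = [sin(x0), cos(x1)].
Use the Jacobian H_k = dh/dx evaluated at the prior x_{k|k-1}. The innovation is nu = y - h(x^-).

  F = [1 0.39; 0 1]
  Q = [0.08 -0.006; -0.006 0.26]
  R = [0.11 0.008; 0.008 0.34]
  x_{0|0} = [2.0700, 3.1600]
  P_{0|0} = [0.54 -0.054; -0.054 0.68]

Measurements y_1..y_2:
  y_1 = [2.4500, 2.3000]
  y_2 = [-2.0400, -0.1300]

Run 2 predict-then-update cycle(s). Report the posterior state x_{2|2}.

step 1: x^-=[3.3024, 3.1600]  P^-=[0.6813 0.2052; 0.2052 0.9400]  H_jac=[-0.9871 0.0000; 0.0000 0.0184]  S=[0.7738 0.0043; 0.0043 0.3403]  K=[-0.8692 0.0220; -0.2620 0.0541]  nu=[2.6101, 3.2998]  x^+=[1.1063, 2.6546]  P^+=[0.0967 0.0288; 0.0288 0.8860]
step 2: x^-=[2.1417, 2.6546]  P^-=[0.3339 0.3683; 0.3683 1.1460]  H_jac=[-0.5404 0.0000; 0.0000 -0.4679]  S=[0.2075 0.1011; 0.1011 0.5909]  K=[-0.7936 -0.1558; -0.5639 -0.8110]  nu=[-2.8814, 0.7538]  x^+=[4.3108, 3.6682]  P^+=[0.1639 0.1268; 0.1268 0.5989]

x_post = [4.3108, 3.6682]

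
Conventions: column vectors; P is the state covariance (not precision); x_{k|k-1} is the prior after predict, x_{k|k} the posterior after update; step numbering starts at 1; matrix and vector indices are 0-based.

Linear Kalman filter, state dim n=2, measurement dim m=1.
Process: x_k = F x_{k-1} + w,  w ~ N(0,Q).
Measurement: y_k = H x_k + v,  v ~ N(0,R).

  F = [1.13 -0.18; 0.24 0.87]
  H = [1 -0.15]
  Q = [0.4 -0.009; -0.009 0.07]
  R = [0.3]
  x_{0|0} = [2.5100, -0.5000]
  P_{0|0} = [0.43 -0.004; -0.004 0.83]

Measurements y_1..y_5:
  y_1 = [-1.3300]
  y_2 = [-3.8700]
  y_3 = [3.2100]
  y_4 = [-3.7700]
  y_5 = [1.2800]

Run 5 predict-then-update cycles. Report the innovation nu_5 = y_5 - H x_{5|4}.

step 1: x^-=[2.9263, 0.1674]  P^-=[0.9776 -0.0261; -0.0261 0.7213]  S=[1.3017]  K=[0.7540; -0.1032]  nu=[-4.2312]  x^+=[-0.2642, 0.6040]  P^+=[0.2375 0.0752; 0.0752 0.7075]
step 2: x^-=[-0.4073, 0.4621]  P^-=[0.6956 0.0153; 0.0153 0.6505]  S=[1.0057]  K=[0.6894; -0.0819]  nu=[-3.3934]  x^+=[-2.7467, 0.7399]  P^+=[0.2176 0.0720; 0.0720 0.6438]
step 3: x^-=[-3.2370, -0.0155]  P^-=[0.6694 0.0169; 0.0169 0.5999]  S=[0.9779]  K=[0.6820; -0.0748]  nu=[6.4446]  x^+=[1.1583, -0.4973]  P^+=[0.2146 0.0667; 0.0667 0.5944]
step 4: x^-=[1.3984, -0.1547]  P^-=[0.6661 0.0188; 0.0188 0.5602]  S=[0.9731]  K=[0.6817; -0.0670]  nu=[-5.1916]  x^+=[-2.1405, 0.1931]  P^+=[0.2140 0.0633; 0.0633 0.5558]
step 5: x^-=[-2.4535, -0.3457]  P^-=[0.6655 0.0215; 0.0215 0.5294]  S=[0.9710]  K=[0.6821; -0.0597]  nu=[3.6817]  x^+=[0.0577, -0.5654]  P^+=[0.2138 0.0610; 0.0610 0.5260]

innov = [3.6817]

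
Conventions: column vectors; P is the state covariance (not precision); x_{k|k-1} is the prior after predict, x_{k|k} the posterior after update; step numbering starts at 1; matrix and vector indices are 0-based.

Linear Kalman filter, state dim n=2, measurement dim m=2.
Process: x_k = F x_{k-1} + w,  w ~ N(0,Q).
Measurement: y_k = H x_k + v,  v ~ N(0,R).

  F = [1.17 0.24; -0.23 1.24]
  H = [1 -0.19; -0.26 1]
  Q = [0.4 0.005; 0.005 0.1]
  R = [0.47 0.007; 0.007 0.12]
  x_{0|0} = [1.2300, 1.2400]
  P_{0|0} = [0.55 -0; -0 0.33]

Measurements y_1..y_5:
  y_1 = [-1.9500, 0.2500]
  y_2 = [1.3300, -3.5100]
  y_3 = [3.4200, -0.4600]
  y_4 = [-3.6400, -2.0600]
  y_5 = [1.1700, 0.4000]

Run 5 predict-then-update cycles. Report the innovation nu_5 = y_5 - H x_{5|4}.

innov = [3.3202, 2.0198]

step 1: x^-=[1.7367, 1.2547]  P^-=[1.1719 -0.0448; -0.0448 0.6365]  S=[1.6819 -0.4656; -0.4656 0.8590]  K=[0.6932 -0.0311; 0.1298 0.8249]  nu=[-3.4483, -0.5532]  x^+=[-0.6366, 0.3507]  P^+=[0.3427 0.0902; 0.0902 0.1234]
step 2: x^-=[-0.6606, 0.5812]  P^-=[0.9270 0.0754; 0.0754 0.2563]  S=[1.3776 -0.2036; -0.2036 0.3998]  K=[0.6502 -0.0831; 0.1156 0.6510]  nu=[2.1011, -4.2630]  x^+=[1.0598, -1.9511]  P^+=[0.3198 0.0777; 0.0777 0.0991]
step 3: x^-=[0.7718, -2.6632]  P^-=[0.8871 0.0569; 0.0569 0.2250]  S=[1.3436 -0.2067; -0.2067 0.3754]  K=[0.6348 -0.1133; 0.1056 0.6182]  nu=[2.1422, 2.4038]  x^+=[1.8592, -0.9509]  P^+=[0.3112 0.0718; 0.0718 0.0936]
step 4: x^-=[1.9470, -1.6068]  P^-=[0.8717 0.0492; 0.0492 0.2194]  S=[1.3309 -0.2096; -0.2096 0.3727]  K=[0.6287 -0.1223; 0.1020 0.6117]  nu=[-5.8923, 0.0530]  x^+=[-1.7637, -2.1756]  P^+=[0.3079 0.0698; 0.0698 0.0923]
step 5: x^-=[-2.5857, -2.2921]  P^-=[0.8659 0.0470; 0.0470 0.2183]  S=[1.3260 -0.2103; -0.2103 0.3725]  K=[0.6266 -0.1245; 0.1010 0.6105]  nu=[3.3202, 2.0198]  x^+=[-0.7568, -0.7238]  P^+=[0.3068 0.0692; 0.0692 0.0920]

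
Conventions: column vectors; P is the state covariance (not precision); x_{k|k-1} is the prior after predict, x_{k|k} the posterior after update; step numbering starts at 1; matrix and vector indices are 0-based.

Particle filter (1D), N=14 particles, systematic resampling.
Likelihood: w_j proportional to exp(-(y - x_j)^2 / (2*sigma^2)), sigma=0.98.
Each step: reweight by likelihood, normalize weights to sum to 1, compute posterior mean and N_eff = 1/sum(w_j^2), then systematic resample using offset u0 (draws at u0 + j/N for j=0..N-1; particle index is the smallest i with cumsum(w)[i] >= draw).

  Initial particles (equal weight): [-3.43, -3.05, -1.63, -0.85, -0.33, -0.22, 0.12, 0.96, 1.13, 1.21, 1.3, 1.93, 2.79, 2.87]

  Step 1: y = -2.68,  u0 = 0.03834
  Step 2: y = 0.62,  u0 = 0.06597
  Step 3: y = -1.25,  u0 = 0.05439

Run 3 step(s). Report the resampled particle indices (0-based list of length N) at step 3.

resampled_idx = [0, 1, 2, 3, 3, 4, 5, 6, 7, 8, 10, 11, 12, 13]

step 1: w=[0.2945, 0.3675, 0.2223, 0.0690, 0.0223, 0.0169, 0.0067, 0.0004, 0.0002, 0.0001, 0.0001, 0.0000, 0.0000, 0.0000]  mean=-2.5613  Neff=3.6129  idx=[0, 0, 0, 0, 1, 1, 1, 1, 1, 2, 2, 2, 3, 4]
step 2: w=[0.0002, 0.0002, 0.0002, 0.0002, 0.0008, 0.0008, 0.0008, 0.0008, 0.0008, 0.0613, 0.0613, 0.0613, 0.2775, 0.5342]  mean=-0.7257  Neff=2.6762  idx=[10, 11, 12, 12, 12, 12, 13, 13, 13, 13, 13, 13, 13, 13]
step 3: w=[0.0868, 0.0868, 0.0861, 0.0861, 0.0861, 0.0861, 0.0602, 0.0602, 0.0602, 0.0602, 0.0602, 0.0602, 0.0602, 0.0602]  mean=-0.7348  Neff=13.5563  idx=[0, 1, 2, 3, 3, 4, 5, 6, 7, 8, 10, 11, 12, 13]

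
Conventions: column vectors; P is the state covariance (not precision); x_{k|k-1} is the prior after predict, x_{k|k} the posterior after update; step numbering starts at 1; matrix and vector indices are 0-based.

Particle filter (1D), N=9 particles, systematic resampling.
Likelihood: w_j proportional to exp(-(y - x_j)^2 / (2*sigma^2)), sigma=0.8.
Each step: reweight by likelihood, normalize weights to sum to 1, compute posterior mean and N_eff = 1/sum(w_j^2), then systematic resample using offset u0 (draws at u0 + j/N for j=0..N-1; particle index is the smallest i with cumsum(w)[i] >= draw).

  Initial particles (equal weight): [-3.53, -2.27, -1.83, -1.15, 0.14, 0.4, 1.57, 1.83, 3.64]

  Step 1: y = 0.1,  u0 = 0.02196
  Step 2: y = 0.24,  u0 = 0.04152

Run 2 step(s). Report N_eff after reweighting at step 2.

N_eff = 6.9381

step 1: w=[0.0000, 0.0048, 0.0212, 0.1146, 0.3880, 0.3621, 0.0718, 0.0375, 0.0000]  mean=0.1991  Neff=3.3134  idx=[2, 3, 4, 4, 4, 5, 5, 5, 6]
step 2: w=[0.0055, 0.0344, 0.1544, 0.1544, 0.1544, 0.1526, 0.1526, 0.1526, 0.0391]  mean=0.2597  Neff=6.9381  idx=[2, 2, 3, 4, 4, 5, 6, 7, 7]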